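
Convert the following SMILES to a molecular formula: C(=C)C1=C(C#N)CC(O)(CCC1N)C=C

C12H16N2O

Heavy atoms from the SMILES: 12 C, 2 N, 1 O.
Implicit hydrogens by atom environment:
  5 × C: 2 H each → 10
  4 × C: no H
  3 × C: 1 H each → 3
  1 × N: 2 H
  1 × N: no H
  1 × O: 1 H
  Total hydrogens = 16.
Molecular formula: C12H16N2O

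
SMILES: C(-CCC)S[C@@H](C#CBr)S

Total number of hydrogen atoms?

Hydrogens are implicit in SMILES; fill each atom to its normal valence:
  3 × C: 2 H each → 6
  2 × C: no H
  1 × Br: no H
  1 × C: 3 H
  1 × C: 1 H
  1 × S: 1 H
  1 × S: no H
  Total hydrogens = 11.

11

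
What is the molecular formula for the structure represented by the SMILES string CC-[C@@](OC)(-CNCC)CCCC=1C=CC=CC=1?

Heavy atoms from the SMILES: 16 C, 1 N, 1 O.
Implicit hydrogens by atom environment:
  6 × C: 2 H each → 12
  5 × C (aromatic): 1 H each → 5
  3 × C: 3 H each → 9
  1 × C: no H
  1 × C (aromatic): no H
  1 × N: 1 H
  1 × O: no H
  Total hydrogens = 27.
Molecular formula: C16H27NO

C16H27NO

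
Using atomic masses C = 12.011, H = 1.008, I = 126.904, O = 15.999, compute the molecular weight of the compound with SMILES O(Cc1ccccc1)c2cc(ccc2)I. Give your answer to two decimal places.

Molecular formula: C13H11IO.
M = 13×12.011 + 11×1.008 + 1×126.904 + 1×15.999 = 310.13 g/mol.

310.13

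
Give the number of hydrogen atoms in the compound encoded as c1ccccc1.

6

Hydrogens are implicit in SMILES; fill each atom to its normal valence:
  6 × C (aromatic): 1 H each → 6
  Total hydrogens = 6.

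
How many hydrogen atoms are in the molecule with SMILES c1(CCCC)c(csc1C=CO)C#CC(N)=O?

Hydrogens are implicit in SMILES; fill each atom to its normal valence:
  3 × C: 2 H each → 6
  3 × C (aromatic): no H
  3 × C: no H
  2 × C: 1 H each → 2
  1 × C: 3 H
  1 × C (aromatic): 1 H
  1 × N: 2 H
  1 × O: 1 H
  1 × O: no H
  1 × S (aromatic): no H
  Total hydrogens = 15.

15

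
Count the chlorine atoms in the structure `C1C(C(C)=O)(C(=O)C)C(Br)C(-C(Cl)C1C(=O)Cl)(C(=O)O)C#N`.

The symbol for chlorine appears 2 times in the SMILES.

2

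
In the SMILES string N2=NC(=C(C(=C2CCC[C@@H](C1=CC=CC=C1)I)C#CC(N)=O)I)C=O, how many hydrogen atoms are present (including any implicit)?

15

Hydrogens are implicit in SMILES; fill each atom to its normal valence:
  5 × C (aromatic): 1 H each → 5
  5 × C (aromatic): no H
  3 × C: 2 H each → 6
  3 × C: no H
  2 × C: 1 H each → 2
  2 × I: no H
  2 × N (aromatic): no H
  2 × O: no H
  1 × N: 2 H
  Total hydrogens = 15.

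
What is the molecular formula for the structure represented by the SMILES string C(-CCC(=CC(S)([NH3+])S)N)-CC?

C8H19N2S2+

Heavy atoms from the SMILES: 8 C, 2 N, 2 S.
Implicit hydrogens by atom environment:
  4 × C: 2 H each → 8
  2 × C: no H
  2 × S: 1 H each → 2
  1 × C: 3 H
  1 × C: 1 H
  1 × N (charge +1): 3 H
  1 × N: 2 H
  Total hydrogens = 19.
Net charge +1.
Molecular formula: C8H19N2S2+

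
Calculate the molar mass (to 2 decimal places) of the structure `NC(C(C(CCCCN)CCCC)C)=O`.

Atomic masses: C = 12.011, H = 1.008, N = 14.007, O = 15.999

214.35

Molecular formula: C12H26N2O.
M = 12×12.011 + 26×1.008 + 2×14.007 + 1×15.999 = 214.35 g/mol.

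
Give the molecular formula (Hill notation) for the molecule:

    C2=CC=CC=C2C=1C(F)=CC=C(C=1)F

Heavy atoms from the SMILES: 12 C, 2 F.
Implicit hydrogens by atom environment:
  8 × C (aromatic): 1 H each → 8
  4 × C (aromatic): no H
  2 × F: no H
  Total hydrogens = 8.
Molecular formula: C12H8F2

C12H8F2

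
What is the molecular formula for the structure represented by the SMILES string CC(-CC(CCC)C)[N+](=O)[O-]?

C8H17NO2

Heavy atoms from the SMILES: 8 C, 1 N, 2 O.
Implicit hydrogens by atom environment:
  3 × C: 3 H each → 9
  3 × C: 2 H each → 6
  2 × C: 1 H each → 2
  1 × N (charge +1): no H
  1 × O: no H
  1 × O (charge -1): no H
  Total hydrogens = 17.
Molecular formula: C8H17NO2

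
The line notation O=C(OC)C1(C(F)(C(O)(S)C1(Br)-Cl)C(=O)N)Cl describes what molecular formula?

Heavy atoms from the SMILES: 1 Br, 7 C, 2 Cl, 1 F, 1 N, 4 O, 1 S.
Implicit hydrogens by atom environment:
  6 × C: no H
  3 × O: no H
  2 × Cl: no H
  1 × Br: no H
  1 × C: 3 H
  1 × F: no H
  1 × N: 2 H
  1 × O: 1 H
  1 × S: 1 H
  Total hydrogens = 7.
Molecular formula: C7H7BrCl2FNO4S

C7H7BrCl2FNO4S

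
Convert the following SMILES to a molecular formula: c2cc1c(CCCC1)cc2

Heavy atoms from the SMILES: 10 C.
Implicit hydrogens by atom environment:
  4 × C: 2 H each → 8
  4 × C (aromatic): 1 H each → 4
  2 × C (aromatic): no H
  Total hydrogens = 12.
Molecular formula: C10H12

C10H12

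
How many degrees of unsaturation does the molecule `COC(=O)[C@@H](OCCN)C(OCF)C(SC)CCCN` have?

1

Molecular formula from the SMILES: C12H25FN2O4S.
DoU = (2C + 2 + N − H − X)/2 = (2·12 + 2 + 2 − 25 − 1)/2 = 2/2 = 1.
(Structurally: 0 ring(s) + 1 π bond(s) = 1.)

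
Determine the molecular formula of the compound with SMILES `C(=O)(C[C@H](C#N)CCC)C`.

C8H13NO

Heavy atoms from the SMILES: 8 C, 1 N, 1 O.
Implicit hydrogens by atom environment:
  3 × C: 2 H each → 6
  2 × C: 3 H each → 6
  2 × C: no H
  1 × C: 1 H
  1 × N: no H
  1 × O: no H
  Total hydrogens = 13.
Molecular formula: C8H13NO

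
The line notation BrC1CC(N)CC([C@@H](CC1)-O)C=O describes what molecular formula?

Heavy atoms from the SMILES: 1 Br, 9 C, 1 N, 2 O.
Implicit hydrogens by atom environment:
  5 × C: 1 H each → 5
  4 × C: 2 H each → 8
  1 × Br: no H
  1 × N: 2 H
  1 × O: 1 H
  1 × O: no H
  Total hydrogens = 16.
Molecular formula: C9H16BrNO2

C9H16BrNO2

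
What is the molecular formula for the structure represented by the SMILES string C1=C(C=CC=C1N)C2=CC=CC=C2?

Heavy atoms from the SMILES: 12 C, 1 N.
Implicit hydrogens by atom environment:
  9 × C (aromatic): 1 H each → 9
  3 × C (aromatic): no H
  1 × N: 2 H
  Total hydrogens = 11.
Molecular formula: C12H11N

C12H11N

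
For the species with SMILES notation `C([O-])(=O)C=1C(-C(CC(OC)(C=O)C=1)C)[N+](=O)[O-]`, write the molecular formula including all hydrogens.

C10H12NO6-

Heavy atoms from the SMILES: 10 C, 1 N, 6 O.
Implicit hydrogens by atom environment:
  4 × C: 1 H each → 4
  4 × O: no H
  3 × C: no H
  2 × C: 3 H each → 6
  2 × O (charge -1): no H
  1 × C: 2 H
  1 × N (charge +1): no H
  Total hydrogens = 12.
Net charge -1.
Molecular formula: C10H12NO6-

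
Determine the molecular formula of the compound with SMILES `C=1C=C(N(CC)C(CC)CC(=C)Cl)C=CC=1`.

C14H20ClN

Heavy atoms from the SMILES: 14 C, 1 Cl, 1 N.
Implicit hydrogens by atom environment:
  5 × C (aromatic): 1 H each → 5
  4 × C: 2 H each → 8
  2 × C: 3 H each → 6
  1 × C: 1 H
  1 × C: no H
  1 × C (aromatic): no H
  1 × Cl: no H
  1 × N: no H
  Total hydrogens = 20.
Molecular formula: C14H20ClN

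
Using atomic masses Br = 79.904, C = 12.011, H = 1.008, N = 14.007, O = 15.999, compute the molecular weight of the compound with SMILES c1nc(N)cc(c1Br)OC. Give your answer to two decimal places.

203.04

Molecular formula: C6H7BrN2O.
M = 1×79.904 + 6×12.011 + 7×1.008 + 2×14.007 + 1×15.999 = 203.04 g/mol.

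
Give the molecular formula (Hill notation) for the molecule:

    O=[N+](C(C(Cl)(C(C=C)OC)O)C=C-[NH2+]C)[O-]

Heavy atoms from the SMILES: 9 C, 1 Cl, 2 N, 4 O.
Implicit hydrogens by atom environment:
  5 × C: 1 H each → 5
  2 × C: 3 H each → 6
  2 × O: no H
  1 × C: 2 H
  1 × C: no H
  1 × Cl: no H
  1 × N (charge +1): 2 H
  1 × N (charge +1): no H
  1 × O: 1 H
  1 × O (charge -1): no H
  Total hydrogens = 16.
Net charge +1.
Molecular formula: C9H16ClN2O4+

C9H16ClN2O4+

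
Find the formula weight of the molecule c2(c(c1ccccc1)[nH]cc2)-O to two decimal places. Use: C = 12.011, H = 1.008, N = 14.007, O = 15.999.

Molecular formula: C10H9NO.
M = 10×12.011 + 9×1.008 + 1×14.007 + 1×15.999 = 159.19 g/mol.

159.19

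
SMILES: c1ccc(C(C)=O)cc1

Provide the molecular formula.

Heavy atoms from the SMILES: 8 C, 1 O.
Implicit hydrogens by atom environment:
  5 × C (aromatic): 1 H each → 5
  1 × C: 3 H
  1 × C (aromatic): no H
  1 × C: no H
  1 × O: no H
  Total hydrogens = 8.
Molecular formula: C8H8O

C8H8O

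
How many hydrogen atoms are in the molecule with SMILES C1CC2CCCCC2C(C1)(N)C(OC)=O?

Hydrogens are implicit in SMILES; fill each atom to its normal valence:
  7 × C: 2 H each → 14
  2 × C: 1 H each → 2
  2 × C: no H
  2 × O: no H
  1 × C: 3 H
  1 × N: 2 H
  Total hydrogens = 21.

21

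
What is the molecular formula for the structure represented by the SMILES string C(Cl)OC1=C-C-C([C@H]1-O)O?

C6H9ClO3

Heavy atoms from the SMILES: 6 C, 1 Cl, 3 O.
Implicit hydrogens by atom environment:
  3 × C: 1 H each → 3
  2 × C: 2 H each → 4
  2 × O: 1 H each → 2
  1 × C: no H
  1 × Cl: no H
  1 × O: no H
  Total hydrogens = 9.
Molecular formula: C6H9ClO3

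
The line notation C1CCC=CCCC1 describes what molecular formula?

C8H14

Heavy atoms from the SMILES: 8 C.
Implicit hydrogens by atom environment:
  6 × C: 2 H each → 12
  2 × C: 1 H each → 2
  Total hydrogens = 14.
Molecular formula: C8H14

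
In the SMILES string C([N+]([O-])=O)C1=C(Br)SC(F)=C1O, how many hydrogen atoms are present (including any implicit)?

3

Hydrogens are implicit in SMILES; fill each atom to its normal valence:
  4 × C (aromatic): no H
  1 × Br: no H
  1 × C: 2 H
  1 × F: no H
  1 × N (charge +1): no H
  1 × O: 1 H
  1 × O: no H
  1 × O (charge -1): no H
  1 × S (aromatic): no H
  Total hydrogens = 3.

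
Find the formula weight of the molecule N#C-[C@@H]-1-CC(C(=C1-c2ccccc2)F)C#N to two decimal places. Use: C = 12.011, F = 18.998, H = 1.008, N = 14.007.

212.23

Molecular formula: C13H9FN2.
M = 13×12.011 + 1×18.998 + 9×1.008 + 2×14.007 = 212.23 g/mol.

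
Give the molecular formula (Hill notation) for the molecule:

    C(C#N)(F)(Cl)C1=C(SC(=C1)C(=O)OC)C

C9H7ClFNO2S

Heavy atoms from the SMILES: 9 C, 1 Cl, 1 F, 1 N, 2 O, 1 S.
Implicit hydrogens by atom environment:
  3 × C (aromatic): no H
  3 × C: no H
  2 × C: 3 H each → 6
  2 × O: no H
  1 × C (aromatic): 1 H
  1 × Cl: no H
  1 × F: no H
  1 × N: no H
  1 × S (aromatic): no H
  Total hydrogens = 7.
Molecular formula: C9H7ClFNO2S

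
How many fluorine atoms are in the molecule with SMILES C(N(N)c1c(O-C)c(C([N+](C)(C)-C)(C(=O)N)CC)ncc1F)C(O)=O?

The symbol for fluorine appears 1 time in the SMILES.

1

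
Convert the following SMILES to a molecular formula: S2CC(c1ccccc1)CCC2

C11H14S

Heavy atoms from the SMILES: 11 C, 1 S.
Implicit hydrogens by atom environment:
  5 × C (aromatic): 1 H each → 5
  4 × C: 2 H each → 8
  1 × C: 1 H
  1 × C (aromatic): no H
  1 × S: no H
  Total hydrogens = 14.
Molecular formula: C11H14S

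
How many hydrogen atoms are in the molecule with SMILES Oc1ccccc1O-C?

8

Hydrogens are implicit in SMILES; fill each atom to its normal valence:
  4 × C (aromatic): 1 H each → 4
  2 × C (aromatic): no H
  1 × C: 3 H
  1 × O: 1 H
  1 × O: no H
  Total hydrogens = 8.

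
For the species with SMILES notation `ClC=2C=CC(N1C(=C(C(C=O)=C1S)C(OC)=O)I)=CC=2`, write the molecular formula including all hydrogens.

C13H9ClINO3S

Heavy atoms from the SMILES: 13 C, 1 Cl, 1 I, 1 N, 3 O, 1 S.
Implicit hydrogens by atom environment:
  6 × C (aromatic): no H
  4 × C (aromatic): 1 H each → 4
  3 × O: no H
  1 × C: 3 H
  1 × C: 1 H
  1 × C: no H
  1 × Cl: no H
  1 × I: no H
  1 × N (aromatic): no H
  1 × S: 1 H
  Total hydrogens = 9.
Molecular formula: C13H9ClINO3S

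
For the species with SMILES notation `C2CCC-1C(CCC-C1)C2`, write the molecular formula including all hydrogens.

C10H18

Heavy atoms from the SMILES: 10 C.
Implicit hydrogens by atom environment:
  8 × C: 2 H each → 16
  2 × C: 1 H each → 2
  Total hydrogens = 18.
Molecular formula: C10H18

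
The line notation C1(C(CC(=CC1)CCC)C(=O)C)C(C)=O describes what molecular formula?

Heavy atoms from the SMILES: 13 C, 2 O.
Implicit hydrogens by atom environment:
  4 × C: 2 H each → 8
  3 × C: 3 H each → 9
  3 × C: 1 H each → 3
  3 × C: no H
  2 × O: no H
  Total hydrogens = 20.
Molecular formula: C13H20O2

C13H20O2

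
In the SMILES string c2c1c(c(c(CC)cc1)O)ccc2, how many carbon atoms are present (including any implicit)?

12

The symbol for carbon appears 12 times in the SMILES. Lowercase c denotes aromatic carbon and counts toward C.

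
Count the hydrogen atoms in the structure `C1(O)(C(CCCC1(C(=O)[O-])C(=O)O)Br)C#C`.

10

Hydrogens are implicit in SMILES; fill each atom to its normal valence:
  5 × C: no H
  3 × C: 2 H each → 6
  2 × C: 1 H each → 2
  2 × O: 1 H each → 2
  2 × O: no H
  1 × Br: no H
  1 × O (charge -1): no H
  Total hydrogens = 10.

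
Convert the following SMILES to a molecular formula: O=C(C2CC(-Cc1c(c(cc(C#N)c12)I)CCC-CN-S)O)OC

Heavy atoms from the SMILES: 17 C, 1 I, 2 N, 3 O, 1 S.
Implicit hydrogens by atom environment:
  6 × C: 2 H each → 12
  5 × C (aromatic): no H
  2 × C: 1 H each → 2
  2 × C: no H
  2 × O: no H
  1 × C: 3 H
  1 × C (aromatic): 1 H
  1 × I: no H
  1 × N: 1 H
  1 × N: no H
  1 × O: 1 H
  1 × S: 1 H
  Total hydrogens = 21.
Molecular formula: C17H21IN2O3S

C17H21IN2O3S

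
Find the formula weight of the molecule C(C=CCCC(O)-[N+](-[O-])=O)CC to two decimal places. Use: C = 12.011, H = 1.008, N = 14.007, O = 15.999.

Molecular formula: C8H15NO3.
M = 8×12.011 + 15×1.008 + 1×14.007 + 3×15.999 = 173.21 g/mol.

173.21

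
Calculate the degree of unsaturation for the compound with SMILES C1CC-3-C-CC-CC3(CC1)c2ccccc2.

6

Molecular formula from the SMILES: C16H22.
DoU = (2C + 2 + N − H − X)/2 = (2·16 + 2 + 0 − 22 − 0)/2 = 12/2 = 6.
(Structurally: 3 ring(s) + 3 π bond(s) = 6.)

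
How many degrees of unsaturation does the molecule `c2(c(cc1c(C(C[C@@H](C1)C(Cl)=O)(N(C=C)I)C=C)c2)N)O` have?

Molecular formula from the SMILES: C15H16ClIN2O2.
DoU = (2C + 2 + N − H − X)/2 = (2·15 + 2 + 2 − 16 − 2)/2 = 16/2 = 8.
(Structurally: 2 ring(s) + 6 π bond(s) = 8.)

8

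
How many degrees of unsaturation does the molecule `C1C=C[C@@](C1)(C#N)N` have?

4

Molecular formula from the SMILES: C6H8N2.
DoU = (2C + 2 + N − H − X)/2 = (2·6 + 2 + 2 − 8 − 0)/2 = 8/2 = 4.
(Structurally: 1 ring(s) + 3 π bond(s) = 4.)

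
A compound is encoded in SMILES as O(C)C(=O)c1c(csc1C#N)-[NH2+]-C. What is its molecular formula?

Heavy atoms from the SMILES: 8 C, 2 N, 2 O, 1 S.
Implicit hydrogens by atom environment:
  3 × C (aromatic): no H
  2 × C: 3 H each → 6
  2 × C: no H
  2 × O: no H
  1 × C (aromatic): 1 H
  1 × N (charge +1): 2 H
  1 × N: no H
  1 × S (aromatic): no H
  Total hydrogens = 9.
Net charge +1.
Molecular formula: C8H9N2O2S+

C8H9N2O2S+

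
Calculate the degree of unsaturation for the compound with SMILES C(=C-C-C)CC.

1

Molecular formula from the SMILES: C6H12.
DoU = (2C + 2 + N − H − X)/2 = (2·6 + 2 + 0 − 12 − 0)/2 = 2/2 = 1.
(Structurally: 0 ring(s) + 1 π bond(s) = 1.)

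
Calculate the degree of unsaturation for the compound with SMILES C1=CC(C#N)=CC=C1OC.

Molecular formula from the SMILES: C8H7NO.
DoU = (2C + 2 + N − H − X)/2 = (2·8 + 2 + 1 − 7 − 0)/2 = 12/2 = 6.
(Structurally: 1 ring(s) + 5 π bond(s) = 6.)

6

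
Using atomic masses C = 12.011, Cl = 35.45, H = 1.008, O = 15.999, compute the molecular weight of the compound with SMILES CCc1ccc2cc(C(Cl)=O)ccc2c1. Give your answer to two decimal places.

Molecular formula: C13H11ClO.
M = 13×12.011 + 1×35.45 + 11×1.008 + 1×15.999 = 218.68 g/mol.

218.68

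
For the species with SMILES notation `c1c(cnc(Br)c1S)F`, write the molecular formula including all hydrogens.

Heavy atoms from the SMILES: 1 Br, 5 C, 1 F, 1 N, 1 S.
Implicit hydrogens by atom environment:
  3 × C (aromatic): no H
  2 × C (aromatic): 1 H each → 2
  1 × Br: no H
  1 × F: no H
  1 × N (aromatic): no H
  1 × S: 1 H
  Total hydrogens = 3.
Molecular formula: C5H3BrFNS

C5H3BrFNS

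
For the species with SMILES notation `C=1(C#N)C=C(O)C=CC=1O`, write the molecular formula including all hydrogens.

C7H5NO2

Heavy atoms from the SMILES: 7 C, 1 N, 2 O.
Implicit hydrogens by atom environment:
  3 × C (aromatic): 1 H each → 3
  3 × C (aromatic): no H
  2 × O: 1 H each → 2
  1 × C: no H
  1 × N: no H
  Total hydrogens = 5.
Molecular formula: C7H5NO2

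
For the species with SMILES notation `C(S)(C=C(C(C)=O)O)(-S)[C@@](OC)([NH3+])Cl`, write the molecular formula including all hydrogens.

C7H13ClNO3S2+

Heavy atoms from the SMILES: 7 C, 1 Cl, 1 N, 3 O, 2 S.
Implicit hydrogens by atom environment:
  4 × C: no H
  2 × C: 3 H each → 6
  2 × O: no H
  2 × S: 1 H each → 2
  1 × C: 1 H
  1 × Cl: no H
  1 × N (charge +1): 3 H
  1 × O: 1 H
  Total hydrogens = 13.
Net charge +1.
Molecular formula: C7H13ClNO3S2+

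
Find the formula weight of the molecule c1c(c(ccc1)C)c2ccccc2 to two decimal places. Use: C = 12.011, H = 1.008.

168.24

Molecular formula: C13H12.
M = 13×12.011 + 12×1.008 = 168.24 g/mol.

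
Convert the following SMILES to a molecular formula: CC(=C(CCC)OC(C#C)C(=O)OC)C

Heavy atoms from the SMILES: 12 C, 3 O.
Implicit hydrogens by atom environment:
  4 × C: 3 H each → 12
  4 × C: no H
  3 × O: no H
  2 × C: 2 H each → 4
  2 × C: 1 H each → 2
  Total hydrogens = 18.
Molecular formula: C12H18O3

C12H18O3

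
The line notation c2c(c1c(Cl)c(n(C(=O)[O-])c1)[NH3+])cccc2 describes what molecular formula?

C11H9ClN2O2

Heavy atoms from the SMILES: 11 C, 1 Cl, 2 N, 2 O.
Implicit hydrogens by atom environment:
  6 × C (aromatic): 1 H each → 6
  4 × C (aromatic): no H
  1 × C: no H
  1 × Cl: no H
  1 × N (charge +1): 3 H
  1 × N (aromatic): no H
  1 × O: no H
  1 × O (charge -1): no H
  Total hydrogens = 9.
Molecular formula: C11H9ClN2O2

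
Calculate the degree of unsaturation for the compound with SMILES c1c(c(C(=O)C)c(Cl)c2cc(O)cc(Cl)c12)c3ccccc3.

Molecular formula from the SMILES: C18H12Cl2O2.
DoU = (2C + 2 + N − H − X)/2 = (2·18 + 2 + 0 − 12 − 2)/2 = 24/2 = 12.
(Structurally: 3 ring(s) + 9 π bond(s) = 12.)

12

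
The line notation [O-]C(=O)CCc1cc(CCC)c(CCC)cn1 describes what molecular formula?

C14H20NO2-

Heavy atoms from the SMILES: 14 C, 1 N, 2 O.
Implicit hydrogens by atom environment:
  6 × C: 2 H each → 12
  3 × C (aromatic): no H
  2 × C: 3 H each → 6
  2 × C (aromatic): 1 H each → 2
  1 × C: no H
  1 × N (aromatic): no H
  1 × O: no H
  1 × O (charge -1): no H
  Total hydrogens = 20.
Net charge -1.
Molecular formula: C14H20NO2-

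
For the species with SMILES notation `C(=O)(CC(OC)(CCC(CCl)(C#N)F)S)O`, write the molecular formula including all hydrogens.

Heavy atoms from the SMILES: 9 C, 1 Cl, 1 F, 1 N, 3 O, 1 S.
Implicit hydrogens by atom environment:
  4 × C: 2 H each → 8
  4 × C: no H
  2 × O: no H
  1 × C: 3 H
  1 × Cl: no H
  1 × F: no H
  1 × N: no H
  1 × O: 1 H
  1 × S: 1 H
  Total hydrogens = 13.
Molecular formula: C9H13ClFNO3S

C9H13ClFNO3S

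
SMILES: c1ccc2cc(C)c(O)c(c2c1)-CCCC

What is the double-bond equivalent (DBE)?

7

Molecular formula from the SMILES: C15H18O.
DoU = (2C + 2 + N − H − X)/2 = (2·15 + 2 + 0 − 18 − 0)/2 = 14/2 = 7.
(Structurally: 2 ring(s) + 5 π bond(s) = 7.)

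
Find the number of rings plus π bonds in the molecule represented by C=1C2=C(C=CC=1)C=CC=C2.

7

Molecular formula from the SMILES: C10H8.
DoU = (2C + 2 + N − H − X)/2 = (2·10 + 2 + 0 − 8 − 0)/2 = 14/2 = 7.
(Structurally: 2 ring(s) + 5 π bond(s) = 7.)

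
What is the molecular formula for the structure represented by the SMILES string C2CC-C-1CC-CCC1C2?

C10H18

Heavy atoms from the SMILES: 10 C.
Implicit hydrogens by atom environment:
  8 × C: 2 H each → 16
  2 × C: 1 H each → 2
  Total hydrogens = 18.
Molecular formula: C10H18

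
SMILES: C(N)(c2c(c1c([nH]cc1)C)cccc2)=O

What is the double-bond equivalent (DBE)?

8

Molecular formula from the SMILES: C12H12N2O.
DoU = (2C + 2 + N − H − X)/2 = (2·12 + 2 + 2 − 12 − 0)/2 = 16/2 = 8.
(Structurally: 2 ring(s) + 6 π bond(s) = 8.)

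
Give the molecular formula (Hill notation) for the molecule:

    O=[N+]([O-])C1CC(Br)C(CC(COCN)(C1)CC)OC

Heavy atoms from the SMILES: 1 Br, 12 C, 2 N, 4 O.
Implicit hydrogens by atom environment:
  6 × C: 2 H each → 12
  3 × C: 1 H each → 3
  3 × O: no H
  2 × C: 3 H each → 6
  1 × Br: no H
  1 × C: no H
  1 × N: 2 H
  1 × N (charge +1): no H
  1 × O (charge -1): no H
  Total hydrogens = 23.
Molecular formula: C12H23BrN2O4

C12H23BrN2O4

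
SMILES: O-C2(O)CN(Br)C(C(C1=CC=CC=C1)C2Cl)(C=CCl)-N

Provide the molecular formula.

C13H15BrCl2N2O2

Heavy atoms from the SMILES: 1 Br, 13 C, 2 Cl, 2 N, 2 O.
Implicit hydrogens by atom environment:
  5 × C (aromatic): 1 H each → 5
  4 × C: 1 H each → 4
  2 × C: no H
  2 × Cl: no H
  2 × O: 1 H each → 2
  1 × Br: no H
  1 × C: 2 H
  1 × C (aromatic): no H
  1 × N: 2 H
  1 × N: no H
  Total hydrogens = 15.
Molecular formula: C13H15BrCl2N2O2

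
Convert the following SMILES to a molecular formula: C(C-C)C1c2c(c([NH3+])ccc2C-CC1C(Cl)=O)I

Heavy atoms from the SMILES: 14 C, 1 Cl, 1 I, 1 N, 1 O.
Implicit hydrogens by atom environment:
  4 × C: 2 H each → 8
  4 × C (aromatic): no H
  2 × C (aromatic): 1 H each → 2
  2 × C: 1 H each → 2
  1 × C: 3 H
  1 × C: no H
  1 × Cl: no H
  1 × I: no H
  1 × N (charge +1): 3 H
  1 × O: no H
  Total hydrogens = 18.
Net charge +1.
Molecular formula: C14H18ClINO+

C14H18ClINO+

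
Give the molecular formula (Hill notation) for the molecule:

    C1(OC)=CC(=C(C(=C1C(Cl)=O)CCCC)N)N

Heavy atoms from the SMILES: 12 C, 1 Cl, 2 N, 2 O.
Implicit hydrogens by atom environment:
  5 × C (aromatic): no H
  3 × C: 2 H each → 6
  2 × C: 3 H each → 6
  2 × N: 2 H each → 4
  2 × O: no H
  1 × C (aromatic): 1 H
  1 × C: no H
  1 × Cl: no H
  Total hydrogens = 17.
Molecular formula: C12H17ClN2O2

C12H17ClN2O2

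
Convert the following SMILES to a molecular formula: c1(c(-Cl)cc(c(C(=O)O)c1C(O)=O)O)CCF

Heavy atoms from the SMILES: 10 C, 1 Cl, 1 F, 5 O.
Implicit hydrogens by atom environment:
  5 × C (aromatic): no H
  3 × O: 1 H each → 3
  2 × C: 2 H each → 4
  2 × C: no H
  2 × O: no H
  1 × C (aromatic): 1 H
  1 × Cl: no H
  1 × F: no H
  Total hydrogens = 8.
Molecular formula: C10H8ClFO5

C10H8ClFO5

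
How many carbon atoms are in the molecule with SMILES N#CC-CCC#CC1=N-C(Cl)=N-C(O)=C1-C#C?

12

The symbol for carbon appears 12 times in the SMILES. (Cl is a single chlorine, not C + l.)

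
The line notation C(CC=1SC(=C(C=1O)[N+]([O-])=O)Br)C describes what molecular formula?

C7H8BrNO3S

Heavy atoms from the SMILES: 1 Br, 7 C, 1 N, 3 O, 1 S.
Implicit hydrogens by atom environment:
  4 × C (aromatic): no H
  2 × C: 2 H each → 4
  1 × Br: no H
  1 × C: 3 H
  1 × N (charge +1): no H
  1 × O: 1 H
  1 × O: no H
  1 × O (charge -1): no H
  1 × S (aromatic): no H
  Total hydrogens = 8.
Molecular formula: C7H8BrNO3S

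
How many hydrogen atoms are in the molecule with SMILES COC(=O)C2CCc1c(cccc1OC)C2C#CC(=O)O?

Hydrogens are implicit in SMILES; fill each atom to its normal valence:
  4 × C: no H
  4 × O: no H
  3 × C (aromatic): 1 H each → 3
  3 × C (aromatic): no H
  2 × C: 3 H each → 6
  2 × C: 2 H each → 4
  2 × C: 1 H each → 2
  1 × O: 1 H
  Total hydrogens = 16.

16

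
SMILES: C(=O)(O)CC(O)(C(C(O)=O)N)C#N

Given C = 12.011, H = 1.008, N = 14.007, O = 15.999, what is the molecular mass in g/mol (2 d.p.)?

Molecular formula: C6H8N2O5.
M = 6×12.011 + 8×1.008 + 2×14.007 + 5×15.999 = 188.14 g/mol.

188.14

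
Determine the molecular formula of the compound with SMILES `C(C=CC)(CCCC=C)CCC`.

Heavy atoms from the SMILES: 12 C.
Implicit hydrogens by atom environment:
  6 × C: 2 H each → 12
  4 × C: 1 H each → 4
  2 × C: 3 H each → 6
  Total hydrogens = 22.
Molecular formula: C12H22

C12H22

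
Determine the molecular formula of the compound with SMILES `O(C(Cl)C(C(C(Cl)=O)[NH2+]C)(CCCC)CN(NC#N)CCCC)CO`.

C16H31Cl2N4O3+

Heavy atoms from the SMILES: 16 C, 2 Cl, 4 N, 3 O.
Implicit hydrogens by atom environment:
  8 × C: 2 H each → 16
  3 × C: 3 H each → 9
  3 × C: no H
  2 × C: 1 H each → 2
  2 × Cl: no H
  2 × N: no H
  2 × O: no H
  1 × N (charge +1): 2 H
  1 × N: 1 H
  1 × O: 1 H
  Total hydrogens = 31.
Net charge +1.
Molecular formula: C16H31Cl2N4O3+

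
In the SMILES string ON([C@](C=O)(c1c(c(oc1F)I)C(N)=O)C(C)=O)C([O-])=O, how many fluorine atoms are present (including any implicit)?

1

The symbol for fluorine appears 1 time in the SMILES.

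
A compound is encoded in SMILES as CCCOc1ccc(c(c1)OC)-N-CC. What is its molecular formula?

Heavy atoms from the SMILES: 12 C, 1 N, 2 O.
Implicit hydrogens by atom environment:
  3 × C: 3 H each → 9
  3 × C: 2 H each → 6
  3 × C (aromatic): 1 H each → 3
  3 × C (aromatic): no H
  2 × O: no H
  1 × N: 1 H
  Total hydrogens = 19.
Molecular formula: C12H19NO2

C12H19NO2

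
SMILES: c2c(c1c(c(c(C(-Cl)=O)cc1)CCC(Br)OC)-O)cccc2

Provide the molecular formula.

Heavy atoms from the SMILES: 1 Br, 17 C, 1 Cl, 3 O.
Implicit hydrogens by atom environment:
  7 × C (aromatic): 1 H each → 7
  5 × C (aromatic): no H
  2 × C: 2 H each → 4
  2 × O: no H
  1 × Br: no H
  1 × C: 3 H
  1 × C: 1 H
  1 × C: no H
  1 × Cl: no H
  1 × O: 1 H
  Total hydrogens = 16.
Molecular formula: C17H16BrClO3

C17H16BrClO3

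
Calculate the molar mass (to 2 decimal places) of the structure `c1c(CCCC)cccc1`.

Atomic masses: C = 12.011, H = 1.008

134.22

Molecular formula: C10H14.
M = 10×12.011 + 14×1.008 = 134.22 g/mol.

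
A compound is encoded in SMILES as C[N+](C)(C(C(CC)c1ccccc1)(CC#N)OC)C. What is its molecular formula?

Heavy atoms from the SMILES: 16 C, 2 N, 1 O.
Implicit hydrogens by atom environment:
  5 × C: 3 H each → 15
  5 × C (aromatic): 1 H each → 5
  2 × C: 2 H each → 4
  2 × C: no H
  1 × C: 1 H
  1 × C (aromatic): no H
  1 × N (charge +1): no H
  1 × N: no H
  1 × O: no H
  Total hydrogens = 25.
Net charge +1.
Molecular formula: C16H25N2O+

C16H25N2O+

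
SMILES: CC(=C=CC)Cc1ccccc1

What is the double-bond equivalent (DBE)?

6

Molecular formula from the SMILES: C12H14.
DoU = (2C + 2 + N − H − X)/2 = (2·12 + 2 + 0 − 14 − 0)/2 = 12/2 = 6.
(Structurally: 1 ring(s) + 5 π bond(s) = 6.)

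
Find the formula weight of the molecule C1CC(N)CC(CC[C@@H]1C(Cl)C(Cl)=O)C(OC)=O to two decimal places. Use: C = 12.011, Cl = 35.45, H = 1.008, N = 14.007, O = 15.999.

296.19

Molecular formula: C12H19Cl2NO3.
M = 12×12.011 + 2×35.45 + 19×1.008 + 1×14.007 + 3×15.999 = 296.19 g/mol.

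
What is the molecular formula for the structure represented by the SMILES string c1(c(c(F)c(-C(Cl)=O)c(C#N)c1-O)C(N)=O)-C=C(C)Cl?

Heavy atoms from the SMILES: 12 C, 2 Cl, 1 F, 2 N, 3 O.
Implicit hydrogens by atom environment:
  6 × C (aromatic): no H
  4 × C: no H
  2 × Cl: no H
  2 × O: no H
  1 × C: 3 H
  1 × C: 1 H
  1 × F: no H
  1 × N: 2 H
  1 × N: no H
  1 × O: 1 H
  Total hydrogens = 7.
Molecular formula: C12H7Cl2FN2O3

C12H7Cl2FN2O3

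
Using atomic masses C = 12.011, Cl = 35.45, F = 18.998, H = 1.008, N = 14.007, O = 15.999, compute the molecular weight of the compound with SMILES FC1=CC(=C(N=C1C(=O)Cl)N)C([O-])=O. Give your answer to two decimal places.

Molecular formula: C7H3ClFN2O3-.
M = 7×12.011 + 1×35.45 + 1×18.998 + 3×1.008 + 2×14.007 + 3×15.999 = 217.56 g/mol.

217.56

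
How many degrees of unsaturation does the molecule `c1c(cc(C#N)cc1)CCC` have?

6

Molecular formula from the SMILES: C10H11N.
DoU = (2C + 2 + N − H − X)/2 = (2·10 + 2 + 1 − 11 − 0)/2 = 12/2 = 6.
(Structurally: 1 ring(s) + 5 π bond(s) = 6.)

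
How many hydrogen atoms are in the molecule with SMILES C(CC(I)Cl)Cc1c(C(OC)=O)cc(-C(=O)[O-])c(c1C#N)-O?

Hydrogens are implicit in SMILES; fill each atom to its normal valence:
  5 × C (aromatic): no H
  3 × C: 2 H each → 6
  3 × C: no H
  3 × O: no H
  1 × C: 3 H
  1 × C (aromatic): 1 H
  1 × C: 1 H
  1 × Cl: no H
  1 × I: no H
  1 × N: no H
  1 × O: 1 H
  1 × O (charge -1): no H
  Total hydrogens = 12.

12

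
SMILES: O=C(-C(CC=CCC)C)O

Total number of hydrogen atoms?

14

Hydrogens are implicit in SMILES; fill each atom to its normal valence:
  3 × C: 1 H each → 3
  2 × C: 3 H each → 6
  2 × C: 2 H each → 4
  1 × C: no H
  1 × O: 1 H
  1 × O: no H
  Total hydrogens = 14.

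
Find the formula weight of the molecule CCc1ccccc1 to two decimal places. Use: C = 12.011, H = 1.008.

106.17

Molecular formula: C8H10.
M = 8×12.011 + 10×1.008 = 106.17 g/mol.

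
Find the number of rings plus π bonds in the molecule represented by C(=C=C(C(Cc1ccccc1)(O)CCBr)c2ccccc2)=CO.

Molecular formula from the SMILES: C20H19BrO2.
DoU = (2C + 2 + N − H − X)/2 = (2·20 + 2 + 0 − 19 − 1)/2 = 22/2 = 11.
(Structurally: 2 ring(s) + 9 π bond(s) = 11.)

11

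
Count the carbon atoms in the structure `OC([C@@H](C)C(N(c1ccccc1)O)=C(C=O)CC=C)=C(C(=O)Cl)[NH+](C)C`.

The symbol for carbon appears 19 times in the SMILES. Lowercase c denotes aromatic carbon and counts toward C.

19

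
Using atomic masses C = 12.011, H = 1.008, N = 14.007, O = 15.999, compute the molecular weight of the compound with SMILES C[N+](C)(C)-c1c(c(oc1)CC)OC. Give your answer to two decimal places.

184.26

Molecular formula: C10H18NO2+.
M = 10×12.011 + 18×1.008 + 1×14.007 + 2×15.999 = 184.26 g/mol.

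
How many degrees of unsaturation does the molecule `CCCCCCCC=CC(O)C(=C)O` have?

Molecular formula from the SMILES: C12H22O2.
DoU = (2C + 2 + N − H − X)/2 = (2·12 + 2 + 0 − 22 − 0)/2 = 4/2 = 2.
(Structurally: 0 ring(s) + 2 π bond(s) = 2.)

2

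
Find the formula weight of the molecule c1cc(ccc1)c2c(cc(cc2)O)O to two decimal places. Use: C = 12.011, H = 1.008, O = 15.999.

Molecular formula: C12H10O2.
M = 12×12.011 + 10×1.008 + 2×15.999 = 186.21 g/mol.

186.21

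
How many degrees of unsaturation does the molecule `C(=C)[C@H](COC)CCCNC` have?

1

Molecular formula from the SMILES: C9H19NO.
DoU = (2C + 2 + N − H − X)/2 = (2·9 + 2 + 1 − 19 − 0)/2 = 2/2 = 1.
(Structurally: 0 ring(s) + 1 π bond(s) = 1.)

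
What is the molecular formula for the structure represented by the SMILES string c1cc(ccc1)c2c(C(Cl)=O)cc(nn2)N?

Heavy atoms from the SMILES: 11 C, 1 Cl, 3 N, 1 O.
Implicit hydrogens by atom environment:
  6 × C (aromatic): 1 H each → 6
  4 × C (aromatic): no H
  2 × N (aromatic): no H
  1 × C: no H
  1 × Cl: no H
  1 × N: 2 H
  1 × O: no H
  Total hydrogens = 8.
Molecular formula: C11H8ClN3O

C11H8ClN3O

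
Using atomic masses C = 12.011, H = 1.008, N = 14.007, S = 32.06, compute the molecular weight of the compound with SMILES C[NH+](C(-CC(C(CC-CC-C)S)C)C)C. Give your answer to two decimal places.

Molecular formula: C13H30NS+.
M = 13×12.011 + 30×1.008 + 1×14.007 + 1×32.06 = 232.45 g/mol.

232.45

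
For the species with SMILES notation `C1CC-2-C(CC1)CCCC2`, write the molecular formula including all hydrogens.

C10H18

Heavy atoms from the SMILES: 10 C.
Implicit hydrogens by atom environment:
  8 × C: 2 H each → 16
  2 × C: 1 H each → 2
  Total hydrogens = 18.
Molecular formula: C10H18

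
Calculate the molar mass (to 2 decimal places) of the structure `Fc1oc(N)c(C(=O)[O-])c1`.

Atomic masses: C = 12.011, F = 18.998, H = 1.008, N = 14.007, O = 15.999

144.08

Molecular formula: C5H3FNO3-.
M = 5×12.011 + 1×18.998 + 3×1.008 + 1×14.007 + 3×15.999 = 144.08 g/mol.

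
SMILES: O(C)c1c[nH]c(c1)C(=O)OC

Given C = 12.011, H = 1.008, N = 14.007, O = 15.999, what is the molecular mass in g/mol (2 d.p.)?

Molecular formula: C7H9NO3.
M = 7×12.011 + 9×1.008 + 1×14.007 + 3×15.999 = 155.15 g/mol.

155.15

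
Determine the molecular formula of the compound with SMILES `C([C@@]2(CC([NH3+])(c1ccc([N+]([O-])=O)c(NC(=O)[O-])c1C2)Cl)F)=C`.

Heavy atoms from the SMILES: 13 C, 1 Cl, 1 F, 3 N, 4 O.
Implicit hydrogens by atom environment:
  4 × C (aromatic): no H
  3 × C: 2 H each → 6
  3 × C: no H
  2 × C (aromatic): 1 H each → 2
  2 × O: no H
  2 × O (charge -1): no H
  1 × C: 1 H
  1 × Cl: no H
  1 × F: no H
  1 × N (charge +1): 3 H
  1 × N: 1 H
  1 × N (charge +1): no H
  Total hydrogens = 13.
Molecular formula: C13H13ClFN3O4

C13H13ClFN3O4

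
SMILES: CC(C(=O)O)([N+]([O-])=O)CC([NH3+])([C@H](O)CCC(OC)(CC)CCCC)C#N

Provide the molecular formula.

C17H32N3O6+

Heavy atoms from the SMILES: 17 C, 3 N, 6 O.
Implicit hydrogens by atom environment:
  7 × C: 2 H each → 14
  5 × C: no H
  4 × C: 3 H each → 12
  3 × O: no H
  2 × O: 1 H each → 2
  1 × C: 1 H
  1 × N (charge +1): 3 H
  1 × N: no H
  1 × N (charge +1): no H
  1 × O (charge -1): no H
  Total hydrogens = 32.
Net charge +1.
Molecular formula: C17H32N3O6+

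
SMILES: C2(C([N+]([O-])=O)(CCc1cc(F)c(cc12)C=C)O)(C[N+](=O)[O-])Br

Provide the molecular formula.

C13H12BrFN2O5

Heavy atoms from the SMILES: 1 Br, 13 C, 1 F, 2 N, 5 O.
Implicit hydrogens by atom environment:
  4 × C: 2 H each → 8
  4 × C (aromatic): no H
  2 × C (aromatic): 1 H each → 2
  2 × C: no H
  2 × N (charge +1): no H
  2 × O: no H
  2 × O (charge -1): no H
  1 × Br: no H
  1 × C: 1 H
  1 × F: no H
  1 × O: 1 H
  Total hydrogens = 12.
Molecular formula: C13H12BrFN2O5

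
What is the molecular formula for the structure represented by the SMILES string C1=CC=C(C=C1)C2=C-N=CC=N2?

Heavy atoms from the SMILES: 10 C, 2 N.
Implicit hydrogens by atom environment:
  8 × C (aromatic): 1 H each → 8
  2 × C (aromatic): no H
  2 × N (aromatic): no H
  Total hydrogens = 8.
Molecular formula: C10H8N2

C10H8N2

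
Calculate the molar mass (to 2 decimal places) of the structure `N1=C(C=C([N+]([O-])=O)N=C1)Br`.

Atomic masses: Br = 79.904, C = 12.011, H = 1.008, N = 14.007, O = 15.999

Molecular formula: C4H2BrN3O2.
M = 1×79.904 + 4×12.011 + 2×1.008 + 3×14.007 + 2×15.999 = 203.98 g/mol.

203.98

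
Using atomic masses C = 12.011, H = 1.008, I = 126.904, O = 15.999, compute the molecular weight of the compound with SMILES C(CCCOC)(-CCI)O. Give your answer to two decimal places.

Molecular formula: C7H15IO2.
M = 7×12.011 + 15×1.008 + 1×126.904 + 2×15.999 = 258.10 g/mol.

258.10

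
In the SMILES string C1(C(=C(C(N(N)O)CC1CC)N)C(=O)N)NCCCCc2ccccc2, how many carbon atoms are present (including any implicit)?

19

The symbol for carbon appears 19 times in the SMILES. Lowercase c denotes aromatic carbon and counts toward C.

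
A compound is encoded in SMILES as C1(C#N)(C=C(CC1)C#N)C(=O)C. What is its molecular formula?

Heavy atoms from the SMILES: 9 C, 2 N, 1 O.
Implicit hydrogens by atom environment:
  5 × C: no H
  2 × C: 2 H each → 4
  2 × N: no H
  1 × C: 3 H
  1 × C: 1 H
  1 × O: no H
  Total hydrogens = 8.
Molecular formula: C9H8N2O

C9H8N2O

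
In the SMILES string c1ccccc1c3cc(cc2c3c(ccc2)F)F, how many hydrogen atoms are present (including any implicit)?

Hydrogens are implicit in SMILES; fill each atom to its normal valence:
  10 × C (aromatic): 1 H each → 10
  6 × C (aromatic): no H
  2 × F: no H
  Total hydrogens = 10.

10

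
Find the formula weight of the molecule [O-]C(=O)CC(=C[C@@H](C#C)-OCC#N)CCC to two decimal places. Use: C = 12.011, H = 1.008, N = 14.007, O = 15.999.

220.25

Molecular formula: C12H14NO3-.
M = 12×12.011 + 14×1.008 + 1×14.007 + 3×15.999 = 220.25 g/mol.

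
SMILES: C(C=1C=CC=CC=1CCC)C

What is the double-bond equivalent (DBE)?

4

Molecular formula from the SMILES: C11H16.
DoU = (2C + 2 + N − H − X)/2 = (2·11 + 2 + 0 − 16 − 0)/2 = 8/2 = 4.
(Structurally: 1 ring(s) + 3 π bond(s) = 4.)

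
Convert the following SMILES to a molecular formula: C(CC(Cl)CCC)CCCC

Heavy atoms from the SMILES: 10 C, 1 Cl.
Implicit hydrogens by atom environment:
  7 × C: 2 H each → 14
  2 × C: 3 H each → 6
  1 × C: 1 H
  1 × Cl: no H
  Total hydrogens = 21.
Molecular formula: C10H21Cl

C10H21Cl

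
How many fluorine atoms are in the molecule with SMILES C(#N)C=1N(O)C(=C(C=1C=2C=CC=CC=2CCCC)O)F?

The symbol for fluorine appears 1 time in the SMILES.

1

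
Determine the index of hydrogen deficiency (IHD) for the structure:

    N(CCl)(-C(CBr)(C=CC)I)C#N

Molecular formula from the SMILES: C7H9BrClIN2.
DoU = (2C + 2 + N − H − X)/2 = (2·7 + 2 + 2 − 9 − 3)/2 = 6/2 = 3.
(Structurally: 0 ring(s) + 3 π bond(s) = 3.)

3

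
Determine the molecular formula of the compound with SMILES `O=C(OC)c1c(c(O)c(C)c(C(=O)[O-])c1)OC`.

C11H11O6-

Heavy atoms from the SMILES: 11 C, 6 O.
Implicit hydrogens by atom environment:
  5 × C (aromatic): no H
  4 × O: no H
  3 × C: 3 H each → 9
  2 × C: no H
  1 × C (aromatic): 1 H
  1 × O: 1 H
  1 × O (charge -1): no H
  Total hydrogens = 11.
Net charge -1.
Molecular formula: C11H11O6-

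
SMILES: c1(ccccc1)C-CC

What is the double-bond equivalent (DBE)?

4

Molecular formula from the SMILES: C9H12.
DoU = (2C + 2 + N − H − X)/2 = (2·9 + 2 + 0 − 12 − 0)/2 = 8/2 = 4.
(Structurally: 1 ring(s) + 3 π bond(s) = 4.)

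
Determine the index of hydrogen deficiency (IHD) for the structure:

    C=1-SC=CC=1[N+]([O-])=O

4

Molecular formula from the SMILES: C4H3NO2S.
DoU = (2C + 2 + N − H − X)/2 = (2·4 + 2 + 1 − 3 − 0)/2 = 8/2 = 4.
(Structurally: 1 ring(s) + 3 π bond(s) = 4.)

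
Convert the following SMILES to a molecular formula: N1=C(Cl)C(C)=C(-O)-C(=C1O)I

C6H5ClINO2

Heavy atoms from the SMILES: 6 C, 1 Cl, 1 I, 1 N, 2 O.
Implicit hydrogens by atom environment:
  5 × C (aromatic): no H
  2 × O: 1 H each → 2
  1 × C: 3 H
  1 × Cl: no H
  1 × I: no H
  1 × N (aromatic): no H
  Total hydrogens = 5.
Molecular formula: C6H5ClINO2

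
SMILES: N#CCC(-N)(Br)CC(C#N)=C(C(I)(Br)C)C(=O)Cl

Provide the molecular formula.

C10H9Br2ClIN3O

Heavy atoms from the SMILES: 2 Br, 10 C, 1 Cl, 1 I, 3 N, 1 O.
Implicit hydrogens by atom environment:
  7 × C: no H
  2 × Br: no H
  2 × C: 2 H each → 4
  2 × N: no H
  1 × C: 3 H
  1 × Cl: no H
  1 × I: no H
  1 × N: 2 H
  1 × O: no H
  Total hydrogens = 9.
Molecular formula: C10H9Br2ClIN3O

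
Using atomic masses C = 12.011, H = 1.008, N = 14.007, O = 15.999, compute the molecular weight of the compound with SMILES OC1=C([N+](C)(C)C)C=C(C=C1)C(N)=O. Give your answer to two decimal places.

195.24

Molecular formula: C10H15N2O2+.
M = 10×12.011 + 15×1.008 + 2×14.007 + 2×15.999 = 195.24 g/mol.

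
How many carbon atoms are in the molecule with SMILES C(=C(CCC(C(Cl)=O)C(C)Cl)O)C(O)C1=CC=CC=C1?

15

The symbol for carbon appears 15 times in the SMILES. (Cl is a single chlorine, not C + l.)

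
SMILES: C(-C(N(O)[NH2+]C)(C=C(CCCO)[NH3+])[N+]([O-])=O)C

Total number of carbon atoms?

The symbol for carbon appears 9 times in the SMILES.

9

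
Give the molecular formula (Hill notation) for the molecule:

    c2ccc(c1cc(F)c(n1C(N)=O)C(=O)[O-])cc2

C12H8FN2O3-

Heavy atoms from the SMILES: 12 C, 1 F, 2 N, 3 O.
Implicit hydrogens by atom environment:
  6 × C (aromatic): 1 H each → 6
  4 × C (aromatic): no H
  2 × C: no H
  2 × O: no H
  1 × F: no H
  1 × N: 2 H
  1 × N (aromatic): no H
  1 × O (charge -1): no H
  Total hydrogens = 8.
Net charge -1.
Molecular formula: C12H8FN2O3-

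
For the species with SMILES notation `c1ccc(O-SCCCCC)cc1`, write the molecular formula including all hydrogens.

Heavy atoms from the SMILES: 11 C, 1 O, 1 S.
Implicit hydrogens by atom environment:
  5 × C (aromatic): 1 H each → 5
  4 × C: 2 H each → 8
  1 × C: 3 H
  1 × C (aromatic): no H
  1 × O: no H
  1 × S: no H
  Total hydrogens = 16.
Molecular formula: C11H16OS

C11H16OS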